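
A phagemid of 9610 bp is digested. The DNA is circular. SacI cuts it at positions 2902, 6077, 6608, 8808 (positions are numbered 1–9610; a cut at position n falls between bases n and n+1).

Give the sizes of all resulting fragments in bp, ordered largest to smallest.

3704, 3175, 2200, 531 bp

Circular molecule, 4 cuts → 4 fragments:
  6077 − 2902 = 3175 bp
  6608 − 6077 = 531 bp
  8808 − 6608 = 2200 bp
  wrap: 9610 − 8808 + 2902 = 3704 bp
Sorted largest to smallest: 3704, 3175, 2200, 531 bp.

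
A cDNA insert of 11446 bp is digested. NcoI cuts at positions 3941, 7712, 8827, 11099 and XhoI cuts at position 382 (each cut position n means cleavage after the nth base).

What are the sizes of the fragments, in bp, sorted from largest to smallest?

3771, 3559, 2272, 1115, 382, 347 bp

Combined cut positions (sorted): 382, 3941, 7712, 8827, 11099.
Linear molecule, 5 cuts → 6 fragments:
  382 − 0 = 382 bp
  3941 − 382 = 3559 bp
  7712 − 3941 = 3771 bp
  8827 − 7712 = 1115 bp
  11099 − 8827 = 2272 bp
  11446 − 11099 = 347 bp
Sorted largest to smallest: 3771, 3559, 2272, 1115, 382, 347 bp.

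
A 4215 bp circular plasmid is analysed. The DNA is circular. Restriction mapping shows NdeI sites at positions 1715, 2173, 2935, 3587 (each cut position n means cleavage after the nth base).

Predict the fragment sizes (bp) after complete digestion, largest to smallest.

Circular molecule, 4 cuts → 4 fragments:
  2173 − 1715 = 458 bp
  2935 − 2173 = 762 bp
  3587 − 2935 = 652 bp
  wrap: 4215 − 3587 + 1715 = 2343 bp
Sorted largest to smallest: 2343, 762, 652, 458 bp.

2343, 762, 652, 458 bp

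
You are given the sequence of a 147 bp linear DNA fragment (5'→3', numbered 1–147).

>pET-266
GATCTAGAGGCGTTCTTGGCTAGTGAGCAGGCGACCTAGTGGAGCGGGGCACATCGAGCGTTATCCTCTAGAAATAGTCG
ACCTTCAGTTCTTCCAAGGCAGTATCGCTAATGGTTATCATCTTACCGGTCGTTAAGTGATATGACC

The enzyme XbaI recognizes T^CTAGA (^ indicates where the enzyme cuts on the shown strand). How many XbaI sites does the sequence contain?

TCTAGA occurs starting at positions 3, 67.
XbaI cuts at 2 sites.

2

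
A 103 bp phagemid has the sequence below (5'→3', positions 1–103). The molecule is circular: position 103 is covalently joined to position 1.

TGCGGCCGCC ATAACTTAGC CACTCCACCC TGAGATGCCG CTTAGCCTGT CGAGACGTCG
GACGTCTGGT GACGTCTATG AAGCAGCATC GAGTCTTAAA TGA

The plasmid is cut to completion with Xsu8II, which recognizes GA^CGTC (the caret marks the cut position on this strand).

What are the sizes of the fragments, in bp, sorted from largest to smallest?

Xsu8II sites (GACGTC) start at positions 54, 61, 71.
Xsu8II cuts after base 2 of each site, so after positions 55, 62, 72.
Circular molecule, 3 cuts → 3 fragments:
  56–62 → 7 bp
  63–72 → 10 bp
  73–103 then 1–55 → 31 + 55 = 86 bp
Sorted largest to smallest: 86, 10, 7 bp.

86, 10, 7 bp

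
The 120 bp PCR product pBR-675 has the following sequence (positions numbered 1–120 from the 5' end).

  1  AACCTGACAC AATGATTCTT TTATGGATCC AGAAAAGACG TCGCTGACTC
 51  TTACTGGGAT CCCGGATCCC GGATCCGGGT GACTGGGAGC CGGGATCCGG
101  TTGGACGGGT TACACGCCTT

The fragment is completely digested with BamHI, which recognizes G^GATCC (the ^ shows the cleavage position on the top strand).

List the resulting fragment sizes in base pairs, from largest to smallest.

BamHI sites (GGATCC) start at positions 25, 57, 64, 71, 93.
BamHI cuts after the first base of each site, so after positions 25, 57, 64, 71, 93.
Linear molecule, 5 cuts → 6 fragments:
  1–25 → 25 bp
  26–57 → 32 bp
  58–64 → 7 bp
  65–71 → 7 bp
  72–93 → 22 bp
  94–120 → 27 bp
Sorted largest to smallest: 32, 27, 25, 22, 7, 7 bp.

32, 27, 25, 22, 7, 7 bp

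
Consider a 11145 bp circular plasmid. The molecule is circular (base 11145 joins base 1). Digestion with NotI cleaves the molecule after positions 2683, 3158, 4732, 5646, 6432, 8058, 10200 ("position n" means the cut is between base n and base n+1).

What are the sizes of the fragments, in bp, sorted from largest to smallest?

Circular molecule, 7 cuts → 7 fragments:
  3158 − 2683 = 475 bp
  4732 − 3158 = 1574 bp
  5646 − 4732 = 914 bp
  6432 − 5646 = 786 bp
  8058 − 6432 = 1626 bp
  10200 − 8058 = 2142 bp
  wrap: 11145 − 10200 + 2683 = 3628 bp
Sorted largest to smallest: 3628, 2142, 1626, 1574, 914, 786, 475 bp.

3628, 2142, 1626, 1574, 914, 786, 475 bp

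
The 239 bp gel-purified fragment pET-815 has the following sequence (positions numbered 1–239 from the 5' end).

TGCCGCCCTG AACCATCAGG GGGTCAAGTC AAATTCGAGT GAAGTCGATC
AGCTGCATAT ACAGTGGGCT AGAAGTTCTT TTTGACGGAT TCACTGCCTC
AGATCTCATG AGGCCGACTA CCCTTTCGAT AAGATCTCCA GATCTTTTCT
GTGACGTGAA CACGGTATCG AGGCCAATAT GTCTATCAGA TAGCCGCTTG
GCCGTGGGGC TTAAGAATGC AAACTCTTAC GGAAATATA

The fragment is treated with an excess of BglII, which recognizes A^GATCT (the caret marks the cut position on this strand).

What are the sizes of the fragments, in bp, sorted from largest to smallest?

101, 99, 31, 8 bp

BglII sites (AGATCT) start at positions 101, 132, 140.
BglII cuts after the first base of each site, so after positions 101, 132, 140.
Linear molecule, 3 cuts → 4 fragments:
  1–101 → 101 bp
  102–132 → 31 bp
  133–140 → 8 bp
  141–239 → 99 bp
Sorted largest to smallest: 101, 99, 31, 8 bp.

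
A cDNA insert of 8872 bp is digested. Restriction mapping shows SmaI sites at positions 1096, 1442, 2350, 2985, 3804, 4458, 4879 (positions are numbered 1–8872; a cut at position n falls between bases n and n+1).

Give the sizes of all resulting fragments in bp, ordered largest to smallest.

3993, 1096, 908, 819, 654, 635, 421, 346 bp

Linear molecule, 7 cuts → 8 fragments:
  1096 − 0 = 1096 bp
  1442 − 1096 = 346 bp
  2350 − 1442 = 908 bp
  2985 − 2350 = 635 bp
  3804 − 2985 = 819 bp
  4458 − 3804 = 654 bp
  4879 − 4458 = 421 bp
  8872 − 4879 = 3993 bp
Sorted largest to smallest: 3993, 1096, 908, 819, 654, 635, 421, 346 bp.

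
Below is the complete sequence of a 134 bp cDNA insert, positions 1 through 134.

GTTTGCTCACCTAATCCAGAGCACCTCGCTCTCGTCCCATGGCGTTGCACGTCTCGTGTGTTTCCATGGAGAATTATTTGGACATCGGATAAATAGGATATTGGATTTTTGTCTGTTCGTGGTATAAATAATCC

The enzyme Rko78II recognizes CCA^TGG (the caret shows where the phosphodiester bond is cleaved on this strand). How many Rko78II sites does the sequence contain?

2

CCATGG occurs starting at positions 37, 64.
Rko78II cuts at 2 sites.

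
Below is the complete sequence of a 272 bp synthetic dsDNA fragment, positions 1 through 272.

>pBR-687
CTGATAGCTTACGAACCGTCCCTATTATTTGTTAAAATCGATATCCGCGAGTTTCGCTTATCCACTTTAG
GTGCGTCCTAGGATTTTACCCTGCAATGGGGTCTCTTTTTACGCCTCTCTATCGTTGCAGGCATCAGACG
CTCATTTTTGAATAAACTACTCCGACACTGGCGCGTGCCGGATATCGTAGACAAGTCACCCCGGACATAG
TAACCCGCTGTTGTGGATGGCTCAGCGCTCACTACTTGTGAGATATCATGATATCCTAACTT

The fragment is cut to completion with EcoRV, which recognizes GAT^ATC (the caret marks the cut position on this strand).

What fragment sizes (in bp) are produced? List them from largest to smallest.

EcoRV sites (GATATC) start at positions 40, 181, 252, 260.
EcoRV cuts after base 3 of each site, so after positions 42, 183, 254, 262.
Linear molecule, 4 cuts → 5 fragments:
  1–42 → 42 bp
  43–183 → 141 bp
  184–254 → 71 bp
  255–262 → 8 bp
  263–272 → 10 bp
Sorted largest to smallest: 141, 71, 42, 10, 8 bp.

141, 71, 42, 10, 8 bp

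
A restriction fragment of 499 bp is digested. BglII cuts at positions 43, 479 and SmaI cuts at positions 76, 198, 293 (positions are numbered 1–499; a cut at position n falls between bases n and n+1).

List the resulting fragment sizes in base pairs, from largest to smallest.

Combined cut positions (sorted): 43, 76, 198, 293, 479.
Linear molecule, 5 cuts → 6 fragments:
  43 − 0 = 43 bp
  76 − 43 = 33 bp
  198 − 76 = 122 bp
  293 − 198 = 95 bp
  479 − 293 = 186 bp
  499 − 479 = 20 bp
Sorted largest to smallest: 186, 122, 95, 43, 33, 20 bp.

186, 122, 95, 43, 33, 20 bp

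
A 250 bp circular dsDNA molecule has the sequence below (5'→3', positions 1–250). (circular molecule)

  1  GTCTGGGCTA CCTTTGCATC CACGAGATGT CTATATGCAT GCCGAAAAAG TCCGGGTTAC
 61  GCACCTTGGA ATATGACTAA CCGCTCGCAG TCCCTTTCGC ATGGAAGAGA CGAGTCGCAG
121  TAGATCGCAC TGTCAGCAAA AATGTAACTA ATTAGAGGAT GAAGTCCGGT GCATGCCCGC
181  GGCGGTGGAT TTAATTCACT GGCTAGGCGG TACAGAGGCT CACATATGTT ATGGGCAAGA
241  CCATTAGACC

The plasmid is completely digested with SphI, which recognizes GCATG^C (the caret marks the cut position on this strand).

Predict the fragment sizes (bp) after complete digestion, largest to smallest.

SphI sites (GCATGC) start at positions 37, 171.
SphI cuts after base 5 of each site (before the last base), so after positions 41, 175.
Circular molecule, 2 cuts → 2 fragments:
  42–175 → 134 bp
  176–250 then 1–41 → 75 + 41 = 116 bp
Sorted largest to smallest: 134, 116 bp.

134, 116 bp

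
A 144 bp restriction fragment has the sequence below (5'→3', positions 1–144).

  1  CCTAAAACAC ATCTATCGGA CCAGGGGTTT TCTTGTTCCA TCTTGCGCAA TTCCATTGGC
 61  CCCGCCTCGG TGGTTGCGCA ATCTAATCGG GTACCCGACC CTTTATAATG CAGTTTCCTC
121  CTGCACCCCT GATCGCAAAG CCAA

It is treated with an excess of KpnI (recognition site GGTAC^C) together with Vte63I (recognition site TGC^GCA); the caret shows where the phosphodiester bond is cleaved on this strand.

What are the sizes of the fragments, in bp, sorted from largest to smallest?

50, 46, 31, 17 bp

The KpnI site (GGTACC) starts at position 90.
KpnI cuts after base 5 of each site (before the last base), so after position 94.
Vte63I sites (TGCGCA) start at positions 44, 75.
Vte63I cuts after base 3 of each site, so after positions 46, 77.
Combined cut positions: 46, 77, 94.
Linear molecule, 3 cuts → 4 fragments:
  1–46 → 46 bp
  47–77 → 31 bp
  78–94 → 17 bp
  95–144 → 50 bp
Sorted largest to smallest: 50, 46, 31, 17 bp.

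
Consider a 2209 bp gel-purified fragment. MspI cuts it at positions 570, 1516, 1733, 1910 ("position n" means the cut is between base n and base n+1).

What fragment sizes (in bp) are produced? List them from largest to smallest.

Linear molecule, 4 cuts → 5 fragments:
  570 − 0 = 570 bp
  1516 − 570 = 946 bp
  1733 − 1516 = 217 bp
  1910 − 1733 = 177 bp
  2209 − 1910 = 299 bp
Sorted largest to smallest: 946, 570, 299, 217, 177 bp.

946, 570, 299, 217, 177 bp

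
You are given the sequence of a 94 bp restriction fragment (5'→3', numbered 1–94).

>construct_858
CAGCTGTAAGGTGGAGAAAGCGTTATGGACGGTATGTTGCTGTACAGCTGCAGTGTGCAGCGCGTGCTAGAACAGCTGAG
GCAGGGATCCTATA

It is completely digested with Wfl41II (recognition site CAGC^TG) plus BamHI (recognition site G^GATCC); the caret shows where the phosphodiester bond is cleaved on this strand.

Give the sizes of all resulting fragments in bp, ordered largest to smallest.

44, 28, 9, 9, 4 bp

Wfl41II sites (CAGCTG) start at positions 1, 45, 73.
Wfl41II cuts after base 4 of each site, so after positions 4, 48, 76.
The BamHI site (GGATCC) starts at position 85.
BamHI cuts after the first base of each site, so after position 85.
Combined cut positions: 4, 48, 76, 85.
Linear molecule, 4 cuts → 5 fragments:
  1–4 → 4 bp
  5–48 → 44 bp
  49–76 → 28 bp
  77–85 → 9 bp
  86–94 → 9 bp
Sorted largest to smallest: 44, 28, 9, 9, 4 bp.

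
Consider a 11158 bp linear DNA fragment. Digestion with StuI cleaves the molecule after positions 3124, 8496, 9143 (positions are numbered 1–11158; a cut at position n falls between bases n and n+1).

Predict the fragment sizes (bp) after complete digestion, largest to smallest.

5372, 3124, 2015, 647 bp

Linear molecule, 3 cuts → 4 fragments:
  3124 − 0 = 3124 bp
  8496 − 3124 = 5372 bp
  9143 − 8496 = 647 bp
  11158 − 9143 = 2015 bp
Sorted largest to smallest: 5372, 3124, 2015, 647 bp.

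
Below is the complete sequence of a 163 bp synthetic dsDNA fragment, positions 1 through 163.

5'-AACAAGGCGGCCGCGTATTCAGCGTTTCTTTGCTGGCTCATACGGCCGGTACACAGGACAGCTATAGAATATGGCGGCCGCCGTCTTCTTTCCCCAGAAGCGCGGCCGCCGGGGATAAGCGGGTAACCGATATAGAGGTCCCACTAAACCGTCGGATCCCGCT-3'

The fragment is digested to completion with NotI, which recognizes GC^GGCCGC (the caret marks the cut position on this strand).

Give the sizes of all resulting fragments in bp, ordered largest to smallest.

NotI sites (GCGGCCGC) start at positions 7, 74, 102.
NotI cuts after base 2 of each site, so after positions 8, 75, 103.
Linear molecule, 3 cuts → 4 fragments:
  1–8 → 8 bp
  9–75 → 67 bp
  76–103 → 28 bp
  104–163 → 60 bp
Sorted largest to smallest: 67, 60, 28, 8 bp.

67, 60, 28, 8 bp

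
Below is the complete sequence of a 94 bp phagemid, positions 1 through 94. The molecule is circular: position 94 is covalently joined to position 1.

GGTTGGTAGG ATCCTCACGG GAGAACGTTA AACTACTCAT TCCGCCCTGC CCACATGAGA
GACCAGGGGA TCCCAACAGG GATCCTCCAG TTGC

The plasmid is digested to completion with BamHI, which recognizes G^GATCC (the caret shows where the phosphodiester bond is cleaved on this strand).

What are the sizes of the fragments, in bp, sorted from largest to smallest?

BamHI sites (GGATCC) start at positions 9, 68, 80.
BamHI cuts after the first base of each site, so after positions 9, 68, 80.
Circular molecule, 3 cuts → 3 fragments:
  10–68 → 59 bp
  69–80 → 12 bp
  81–94 then 1–9 → 14 + 9 = 23 bp
Sorted largest to smallest: 59, 23, 12 bp.

59, 23, 12 bp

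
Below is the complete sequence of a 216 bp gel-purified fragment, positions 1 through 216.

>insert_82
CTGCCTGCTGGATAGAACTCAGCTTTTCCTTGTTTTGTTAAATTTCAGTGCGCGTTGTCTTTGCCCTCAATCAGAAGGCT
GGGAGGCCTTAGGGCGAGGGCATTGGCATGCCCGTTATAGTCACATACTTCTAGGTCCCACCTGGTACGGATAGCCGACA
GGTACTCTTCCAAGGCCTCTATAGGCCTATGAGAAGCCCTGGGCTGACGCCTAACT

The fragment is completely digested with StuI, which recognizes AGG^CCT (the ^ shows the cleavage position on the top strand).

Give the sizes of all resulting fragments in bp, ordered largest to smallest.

89, 86, 31, 10 bp

StuI sites (AGGCCT) start at positions 84, 173, 183.
StuI cuts after base 3 of each site, so after positions 86, 175, 185.
Linear molecule, 3 cuts → 4 fragments:
  1–86 → 86 bp
  87–175 → 89 bp
  176–185 → 10 bp
  186–216 → 31 bp
Sorted largest to smallest: 89, 86, 31, 10 bp.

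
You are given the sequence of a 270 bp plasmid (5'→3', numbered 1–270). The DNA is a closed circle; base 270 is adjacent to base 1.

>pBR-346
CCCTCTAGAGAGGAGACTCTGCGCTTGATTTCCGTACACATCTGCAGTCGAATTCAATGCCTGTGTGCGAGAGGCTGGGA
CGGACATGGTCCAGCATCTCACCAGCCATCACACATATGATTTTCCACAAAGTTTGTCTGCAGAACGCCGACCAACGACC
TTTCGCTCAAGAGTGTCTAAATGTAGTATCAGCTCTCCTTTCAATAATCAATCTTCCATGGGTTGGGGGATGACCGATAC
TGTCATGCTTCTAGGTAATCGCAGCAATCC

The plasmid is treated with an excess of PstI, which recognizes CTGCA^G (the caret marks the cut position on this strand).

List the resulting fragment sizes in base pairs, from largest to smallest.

PstI sites (CTGCAG) start at positions 42, 138.
PstI cuts after base 5 of each site (before the last base), so after positions 46, 142.
Circular molecule, 2 cuts → 2 fragments:
  47–142 → 96 bp
  143–270 then 1–46 → 128 + 46 = 174 bp
Sorted largest to smallest: 174, 96 bp.

174, 96 bp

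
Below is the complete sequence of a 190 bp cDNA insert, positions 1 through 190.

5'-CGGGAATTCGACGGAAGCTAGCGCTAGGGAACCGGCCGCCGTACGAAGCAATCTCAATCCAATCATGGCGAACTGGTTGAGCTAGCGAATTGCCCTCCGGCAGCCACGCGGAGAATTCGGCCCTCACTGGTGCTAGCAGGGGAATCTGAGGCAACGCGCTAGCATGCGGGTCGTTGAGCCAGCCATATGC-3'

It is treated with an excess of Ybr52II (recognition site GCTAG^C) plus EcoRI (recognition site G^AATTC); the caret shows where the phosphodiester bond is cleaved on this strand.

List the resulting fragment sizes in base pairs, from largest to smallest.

64, 28, 28, 26, 23, 17, 4 bp

Ybr52II sites (GCTAGC) start at positions 17, 81, 132, 158.
Ybr52II cuts after base 5 of each site (before the last base), so after positions 21, 85, 136, 162.
EcoRI sites (GAATTC) start at positions 4, 113.
EcoRI cuts after the first base of each site, so after positions 4, 113.
Combined cut positions: 4, 21, 85, 113, 136, 162.
Linear molecule, 6 cuts → 7 fragments:
  1–4 → 4 bp
  5–21 → 17 bp
  22–85 → 64 bp
  86–113 → 28 bp
  114–136 → 23 bp
  137–162 → 26 bp
  163–190 → 28 bp
Sorted largest to smallest: 64, 28, 28, 26, 23, 17, 4 bp.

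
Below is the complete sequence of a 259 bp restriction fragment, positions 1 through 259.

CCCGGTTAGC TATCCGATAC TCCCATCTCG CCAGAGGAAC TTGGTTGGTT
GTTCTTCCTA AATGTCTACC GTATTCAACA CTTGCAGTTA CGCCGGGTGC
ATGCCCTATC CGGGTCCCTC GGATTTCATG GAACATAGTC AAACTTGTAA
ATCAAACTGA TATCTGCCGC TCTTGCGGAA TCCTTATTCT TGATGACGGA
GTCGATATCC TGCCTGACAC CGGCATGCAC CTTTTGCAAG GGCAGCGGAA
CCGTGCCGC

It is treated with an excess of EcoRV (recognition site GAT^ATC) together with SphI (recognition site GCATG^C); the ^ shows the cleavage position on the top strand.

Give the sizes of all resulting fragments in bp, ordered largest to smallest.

EcoRV sites (GATATC) start at positions 159, 204.
EcoRV cuts after base 3 of each site, so after positions 161, 206.
SphI sites (GCATGC) start at positions 99, 223.
SphI cuts after base 5 of each site (before the last base), so after positions 103, 227.
Combined cut positions: 103, 161, 206, 227.
Linear molecule, 4 cuts → 5 fragments:
  1–103 → 103 bp
  104–161 → 58 bp
  162–206 → 45 bp
  207–227 → 21 bp
  228–259 → 32 bp
Sorted largest to smallest: 103, 58, 45, 32, 21 bp.

103, 58, 45, 32, 21 bp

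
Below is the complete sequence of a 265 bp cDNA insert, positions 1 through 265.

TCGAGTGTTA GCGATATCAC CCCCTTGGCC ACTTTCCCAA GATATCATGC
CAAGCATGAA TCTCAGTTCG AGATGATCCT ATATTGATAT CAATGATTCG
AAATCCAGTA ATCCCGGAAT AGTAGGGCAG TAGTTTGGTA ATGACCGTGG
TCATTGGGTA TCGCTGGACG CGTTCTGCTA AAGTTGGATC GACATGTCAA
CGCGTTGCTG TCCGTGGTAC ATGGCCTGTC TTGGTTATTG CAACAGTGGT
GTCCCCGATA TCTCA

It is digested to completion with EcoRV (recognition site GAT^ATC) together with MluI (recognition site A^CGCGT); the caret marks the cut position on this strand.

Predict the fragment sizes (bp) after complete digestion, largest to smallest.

80, 59, 45, 32, 28, 15, 6 bp

EcoRV sites (GATATC) start at positions 13, 41, 86, 257.
EcoRV cuts after base 3 of each site, so after positions 15, 43, 88, 259.
MluI sites (ACGCGT) start at positions 168, 200.
MluI cuts after the first base of each site, so after positions 168, 200.
Combined cut positions: 15, 43, 88, 168, 200, 259.
Linear molecule, 6 cuts → 7 fragments:
  1–15 → 15 bp
  16–43 → 28 bp
  44–88 → 45 bp
  89–168 → 80 bp
  169–200 → 32 bp
  201–259 → 59 bp
  260–265 → 6 bp
Sorted largest to smallest: 80, 59, 45, 32, 28, 15, 6 bp.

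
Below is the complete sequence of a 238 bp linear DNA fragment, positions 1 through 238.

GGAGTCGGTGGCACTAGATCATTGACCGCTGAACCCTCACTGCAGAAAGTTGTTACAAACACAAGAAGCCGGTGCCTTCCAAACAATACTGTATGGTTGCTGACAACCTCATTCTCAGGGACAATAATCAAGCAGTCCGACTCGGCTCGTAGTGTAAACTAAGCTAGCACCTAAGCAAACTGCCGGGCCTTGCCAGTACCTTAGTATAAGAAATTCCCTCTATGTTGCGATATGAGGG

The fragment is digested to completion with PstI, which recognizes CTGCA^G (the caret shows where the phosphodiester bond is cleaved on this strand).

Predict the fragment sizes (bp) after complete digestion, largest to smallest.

The PstI site (CTGCAG) starts at position 40.
PstI cuts after base 5 of each site (before the last base), so after position 44.
Linear molecule, 1 cut → 2 fragments:
  1–44 → 44 bp
  45–238 → 194 bp
Sorted largest to smallest: 194, 44 bp.

194, 44 bp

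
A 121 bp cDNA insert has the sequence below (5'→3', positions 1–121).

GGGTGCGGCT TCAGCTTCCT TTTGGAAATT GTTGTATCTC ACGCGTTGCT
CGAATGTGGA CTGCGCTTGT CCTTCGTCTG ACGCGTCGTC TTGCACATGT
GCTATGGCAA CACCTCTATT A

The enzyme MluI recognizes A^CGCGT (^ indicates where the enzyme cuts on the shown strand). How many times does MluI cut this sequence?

2

ACGCGT occurs starting at positions 41, 81.
MluI cuts at 2 sites.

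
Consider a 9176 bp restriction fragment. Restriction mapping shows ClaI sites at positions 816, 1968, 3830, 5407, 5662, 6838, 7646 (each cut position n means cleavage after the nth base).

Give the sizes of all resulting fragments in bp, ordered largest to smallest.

Linear molecule, 7 cuts → 8 fragments:
  816 − 0 = 816 bp
  1968 − 816 = 1152 bp
  3830 − 1968 = 1862 bp
  5407 − 3830 = 1577 bp
  5662 − 5407 = 255 bp
  6838 − 5662 = 1176 bp
  7646 − 6838 = 808 bp
  9176 − 7646 = 1530 bp
Sorted largest to smallest: 1862, 1577, 1530, 1176, 1152, 816, 808, 255 bp.

1862, 1577, 1530, 1176, 1152, 816, 808, 255 bp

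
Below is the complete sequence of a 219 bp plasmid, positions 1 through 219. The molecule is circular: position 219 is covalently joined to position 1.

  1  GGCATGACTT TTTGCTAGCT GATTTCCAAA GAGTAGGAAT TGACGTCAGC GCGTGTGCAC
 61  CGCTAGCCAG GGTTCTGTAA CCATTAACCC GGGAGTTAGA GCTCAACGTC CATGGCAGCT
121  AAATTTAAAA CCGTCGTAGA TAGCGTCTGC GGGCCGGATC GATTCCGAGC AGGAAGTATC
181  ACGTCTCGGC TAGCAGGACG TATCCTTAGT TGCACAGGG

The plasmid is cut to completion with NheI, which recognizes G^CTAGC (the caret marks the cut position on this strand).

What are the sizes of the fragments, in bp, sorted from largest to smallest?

NheI sites (GCTAGC) start at positions 14, 62, 189.
NheI cuts after the first base of each site, so after positions 14, 62, 189.
Circular molecule, 3 cuts → 3 fragments:
  15–62 → 48 bp
  63–189 → 127 bp
  190–219 then 1–14 → 30 + 14 = 44 bp
Sorted largest to smallest: 127, 48, 44 bp.

127, 48, 44 bp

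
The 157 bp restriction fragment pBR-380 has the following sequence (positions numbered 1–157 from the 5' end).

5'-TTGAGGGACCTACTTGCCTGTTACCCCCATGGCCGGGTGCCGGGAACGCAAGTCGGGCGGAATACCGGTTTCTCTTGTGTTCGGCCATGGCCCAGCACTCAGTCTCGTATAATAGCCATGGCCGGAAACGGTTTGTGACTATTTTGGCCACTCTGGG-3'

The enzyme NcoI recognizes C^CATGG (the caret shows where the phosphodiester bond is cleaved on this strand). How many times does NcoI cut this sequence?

CCATGG occurs starting at positions 27, 85, 116.
NcoI cuts at 3 sites.

3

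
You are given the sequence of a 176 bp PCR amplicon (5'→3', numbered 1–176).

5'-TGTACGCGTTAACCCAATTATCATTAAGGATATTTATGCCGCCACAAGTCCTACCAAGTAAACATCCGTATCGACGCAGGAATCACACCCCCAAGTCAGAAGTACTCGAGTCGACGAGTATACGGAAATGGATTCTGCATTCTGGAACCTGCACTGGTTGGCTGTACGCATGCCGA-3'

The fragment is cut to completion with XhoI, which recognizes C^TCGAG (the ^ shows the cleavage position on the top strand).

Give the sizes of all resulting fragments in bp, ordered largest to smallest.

105, 71 bp

The XhoI site (CTCGAG) starts at position 105.
XhoI cuts after the first base of each site, so after position 105.
Linear molecule, 1 cut → 2 fragments:
  1–105 → 105 bp
  106–176 → 71 bp
Sorted largest to smallest: 105, 71 bp.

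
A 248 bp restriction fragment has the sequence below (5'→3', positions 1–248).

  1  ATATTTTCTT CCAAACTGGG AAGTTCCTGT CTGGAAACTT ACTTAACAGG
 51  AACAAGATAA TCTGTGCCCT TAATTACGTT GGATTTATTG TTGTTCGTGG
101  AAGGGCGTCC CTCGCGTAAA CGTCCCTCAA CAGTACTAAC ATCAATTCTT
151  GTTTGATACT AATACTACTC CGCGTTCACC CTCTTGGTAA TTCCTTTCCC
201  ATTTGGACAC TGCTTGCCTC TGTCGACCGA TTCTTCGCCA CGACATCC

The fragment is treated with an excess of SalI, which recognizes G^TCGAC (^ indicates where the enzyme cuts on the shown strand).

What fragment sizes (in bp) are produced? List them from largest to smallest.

222, 26 bp

The SalI site (GTCGAC) starts at position 222.
SalI cuts after the first base of each site, so after position 222.
Linear molecule, 1 cut → 2 fragments:
  1–222 → 222 bp
  223–248 → 26 bp
Sorted largest to smallest: 222, 26 bp.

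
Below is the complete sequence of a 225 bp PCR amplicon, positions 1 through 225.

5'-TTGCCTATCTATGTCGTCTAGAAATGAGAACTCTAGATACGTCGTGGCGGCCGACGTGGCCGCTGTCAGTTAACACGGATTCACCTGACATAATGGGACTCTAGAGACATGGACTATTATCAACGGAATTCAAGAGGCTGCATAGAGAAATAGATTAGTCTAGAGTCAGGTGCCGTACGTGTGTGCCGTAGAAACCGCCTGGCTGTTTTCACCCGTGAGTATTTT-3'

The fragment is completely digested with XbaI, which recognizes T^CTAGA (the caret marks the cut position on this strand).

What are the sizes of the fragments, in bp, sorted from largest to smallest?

XbaI sites (TCTAGA) start at positions 17, 32, 100, 159.
XbaI cuts after the first base of each site, so after positions 17, 32, 100, 159.
Linear molecule, 4 cuts → 5 fragments:
  1–17 → 17 bp
  18–32 → 15 bp
  33–100 → 68 bp
  101–159 → 59 bp
  160–225 → 66 bp
Sorted largest to smallest: 68, 66, 59, 17, 15 bp.

68, 66, 59, 17, 15 bp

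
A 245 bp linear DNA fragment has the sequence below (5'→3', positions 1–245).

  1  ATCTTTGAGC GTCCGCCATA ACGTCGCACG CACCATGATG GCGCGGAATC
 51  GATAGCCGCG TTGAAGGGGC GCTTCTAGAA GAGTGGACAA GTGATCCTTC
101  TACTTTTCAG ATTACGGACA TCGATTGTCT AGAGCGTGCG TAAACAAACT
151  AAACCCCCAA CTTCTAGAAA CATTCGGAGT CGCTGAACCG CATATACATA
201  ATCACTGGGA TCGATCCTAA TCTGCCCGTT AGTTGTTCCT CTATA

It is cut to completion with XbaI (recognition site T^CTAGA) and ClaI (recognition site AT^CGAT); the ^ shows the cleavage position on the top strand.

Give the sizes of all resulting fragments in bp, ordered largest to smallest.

XbaI sites (TCTAGA) start at positions 74, 128, 163.
XbaI cuts after the first base of each site, so after positions 74, 128, 163.
ClaI sites (ATCGAT) start at positions 48, 120, 210.
ClaI cuts after base 2 of each site, so after positions 49, 121, 211.
Combined cut positions: 49, 74, 121, 128, 163, 211.
Linear molecule, 6 cuts → 7 fragments:
  1–49 → 49 bp
  50–74 → 25 bp
  75–121 → 47 bp
  122–128 → 7 bp
  129–163 → 35 bp
  164–211 → 48 bp
  212–245 → 34 bp
Sorted largest to smallest: 49, 48, 47, 35, 34, 25, 7 bp.

49, 48, 47, 35, 34, 25, 7 bp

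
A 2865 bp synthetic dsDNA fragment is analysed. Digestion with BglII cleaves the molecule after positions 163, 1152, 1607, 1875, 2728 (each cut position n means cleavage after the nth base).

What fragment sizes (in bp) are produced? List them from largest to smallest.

Linear molecule, 5 cuts → 6 fragments:
  163 − 0 = 163 bp
  1152 − 163 = 989 bp
  1607 − 1152 = 455 bp
  1875 − 1607 = 268 bp
  2728 − 1875 = 853 bp
  2865 − 2728 = 137 bp
Sorted largest to smallest: 989, 853, 455, 268, 163, 137 bp.

989, 853, 455, 268, 163, 137 bp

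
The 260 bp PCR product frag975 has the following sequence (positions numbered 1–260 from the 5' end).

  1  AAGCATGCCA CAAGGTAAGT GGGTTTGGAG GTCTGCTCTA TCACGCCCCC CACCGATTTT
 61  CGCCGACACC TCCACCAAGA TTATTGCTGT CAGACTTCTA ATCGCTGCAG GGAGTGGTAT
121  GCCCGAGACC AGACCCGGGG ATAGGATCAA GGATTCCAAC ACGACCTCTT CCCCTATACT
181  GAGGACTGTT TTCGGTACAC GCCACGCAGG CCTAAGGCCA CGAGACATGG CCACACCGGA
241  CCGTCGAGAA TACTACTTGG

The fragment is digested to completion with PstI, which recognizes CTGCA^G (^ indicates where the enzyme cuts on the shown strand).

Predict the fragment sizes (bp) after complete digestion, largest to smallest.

151, 109 bp

The PstI site (CTGCAG) starts at position 105.
PstI cuts after base 5 of each site (before the last base), so after position 109.
Linear molecule, 1 cut → 2 fragments:
  1–109 → 109 bp
  110–260 → 151 bp
Sorted largest to smallest: 151, 109 bp.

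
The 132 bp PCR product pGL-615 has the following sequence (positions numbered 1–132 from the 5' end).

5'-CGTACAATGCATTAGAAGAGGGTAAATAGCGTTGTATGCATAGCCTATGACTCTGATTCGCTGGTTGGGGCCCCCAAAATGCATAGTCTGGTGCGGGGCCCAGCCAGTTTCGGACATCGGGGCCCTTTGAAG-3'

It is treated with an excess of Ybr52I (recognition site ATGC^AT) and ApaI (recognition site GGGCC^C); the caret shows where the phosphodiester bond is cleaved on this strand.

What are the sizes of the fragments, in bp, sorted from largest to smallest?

33, 29, 24, 18, 10, 10, 8 bp

Ybr52I sites (ATGCAT) start at positions 7, 36, 79.
Ybr52I cuts after base 4 of each site, so after positions 10, 39, 82.
ApaI sites (GGGCCC) start at positions 68, 96, 120.
ApaI cuts after base 5 of each site (before the last base), so after positions 72, 100, 124.
Combined cut positions: 10, 39, 72, 82, 100, 124.
Linear molecule, 6 cuts → 7 fragments:
  1–10 → 10 bp
  11–39 → 29 bp
  40–72 → 33 bp
  73–82 → 10 bp
  83–100 → 18 bp
  101–124 → 24 bp
  125–132 → 8 bp
Sorted largest to smallest: 33, 29, 24, 18, 10, 10, 8 bp.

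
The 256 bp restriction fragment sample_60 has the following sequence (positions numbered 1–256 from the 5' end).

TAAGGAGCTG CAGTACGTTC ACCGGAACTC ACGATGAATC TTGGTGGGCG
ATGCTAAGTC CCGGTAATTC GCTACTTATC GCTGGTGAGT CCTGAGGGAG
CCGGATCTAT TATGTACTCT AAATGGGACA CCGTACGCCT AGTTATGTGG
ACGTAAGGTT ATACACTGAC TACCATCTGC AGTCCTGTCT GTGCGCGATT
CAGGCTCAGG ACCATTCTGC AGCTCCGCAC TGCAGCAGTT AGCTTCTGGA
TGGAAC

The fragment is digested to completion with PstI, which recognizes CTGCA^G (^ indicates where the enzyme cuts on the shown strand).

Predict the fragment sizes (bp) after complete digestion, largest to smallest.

169, 40, 22, 13, 12 bp

PstI sites (CTGCAG) start at positions 8, 177, 217, 230.
PstI cuts after base 5 of each site (before the last base), so after positions 12, 181, 221, 234.
Linear molecule, 4 cuts → 5 fragments:
  1–12 → 12 bp
  13–181 → 169 bp
  182–221 → 40 bp
  222–234 → 13 bp
  235–256 → 22 bp
Sorted largest to smallest: 169, 40, 22, 13, 12 bp.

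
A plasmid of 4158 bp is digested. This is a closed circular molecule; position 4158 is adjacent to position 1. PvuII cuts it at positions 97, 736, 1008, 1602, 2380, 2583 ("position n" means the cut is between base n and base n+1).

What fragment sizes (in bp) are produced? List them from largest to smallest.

Circular molecule, 6 cuts → 6 fragments:
  736 − 97 = 639 bp
  1008 − 736 = 272 bp
  1602 − 1008 = 594 bp
  2380 − 1602 = 778 bp
  2583 − 2380 = 203 bp
  wrap: 4158 − 2583 + 97 = 1672 bp
Sorted largest to smallest: 1672, 778, 639, 594, 272, 203 bp.

1672, 778, 639, 594, 272, 203 bp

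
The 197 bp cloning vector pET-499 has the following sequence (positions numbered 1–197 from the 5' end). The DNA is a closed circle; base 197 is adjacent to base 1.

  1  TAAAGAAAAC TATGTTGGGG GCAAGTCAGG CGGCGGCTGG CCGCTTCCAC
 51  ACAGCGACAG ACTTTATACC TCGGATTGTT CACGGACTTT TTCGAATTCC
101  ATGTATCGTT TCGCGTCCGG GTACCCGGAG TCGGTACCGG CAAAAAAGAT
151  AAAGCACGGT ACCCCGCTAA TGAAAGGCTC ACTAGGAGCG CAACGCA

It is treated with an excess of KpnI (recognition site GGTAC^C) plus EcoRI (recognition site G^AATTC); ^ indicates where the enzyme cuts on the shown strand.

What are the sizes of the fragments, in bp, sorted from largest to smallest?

129, 30, 25, 13 bp

KpnI sites (GGTACC) start at positions 120, 133, 158.
KpnI cuts after base 5 of each site (before the last base), so after positions 124, 137, 162.
The EcoRI site (GAATTC) starts at position 94.
EcoRI cuts after the first base of each site, so after position 94.
Combined cut positions: 94, 124, 137, 162.
Circular molecule, 4 cuts → 4 fragments:
  95–124 → 30 bp
  125–137 → 13 bp
  138–162 → 25 bp
  163–197 then 1–94 → 35 + 94 = 129 bp
Sorted largest to smallest: 129, 30, 25, 13 bp.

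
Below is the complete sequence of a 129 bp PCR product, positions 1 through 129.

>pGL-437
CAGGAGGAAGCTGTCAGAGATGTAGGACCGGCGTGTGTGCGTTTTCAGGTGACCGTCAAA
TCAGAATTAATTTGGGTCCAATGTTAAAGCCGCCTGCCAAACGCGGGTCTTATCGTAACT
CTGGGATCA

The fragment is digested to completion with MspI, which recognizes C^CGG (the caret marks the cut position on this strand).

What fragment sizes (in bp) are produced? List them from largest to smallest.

The MspI site (CCGG) starts at position 28.
MspI cuts after the first base of each site, so after position 28.
Linear molecule, 1 cut → 2 fragments:
  1–28 → 28 bp
  29–129 → 101 bp
Sorted largest to smallest: 101, 28 bp.

101, 28 bp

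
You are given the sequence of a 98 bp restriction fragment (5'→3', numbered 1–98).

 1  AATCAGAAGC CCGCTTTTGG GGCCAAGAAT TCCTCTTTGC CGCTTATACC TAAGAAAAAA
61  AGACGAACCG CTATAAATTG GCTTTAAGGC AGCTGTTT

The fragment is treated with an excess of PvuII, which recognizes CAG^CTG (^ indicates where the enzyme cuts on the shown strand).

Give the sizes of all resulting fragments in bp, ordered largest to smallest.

The PvuII site (CAGCTG) starts at position 90.
PvuII cuts after base 3 of each site, so after position 92.
Linear molecule, 1 cut → 2 fragments:
  1–92 → 92 bp
  93–98 → 6 bp
Sorted largest to smallest: 92, 6 bp.

92, 6 bp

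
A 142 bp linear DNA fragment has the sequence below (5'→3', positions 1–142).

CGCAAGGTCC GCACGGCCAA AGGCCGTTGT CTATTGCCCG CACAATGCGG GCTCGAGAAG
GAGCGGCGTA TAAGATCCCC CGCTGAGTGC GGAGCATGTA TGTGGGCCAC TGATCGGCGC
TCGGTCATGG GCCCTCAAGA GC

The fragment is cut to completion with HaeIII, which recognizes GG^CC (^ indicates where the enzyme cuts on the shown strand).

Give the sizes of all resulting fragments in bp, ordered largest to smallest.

83, 25, 16, 11, 7 bp

HaeIII sites (GGCC) start at positions 15, 22, 105, 130.
HaeIII cuts after base 2 of each site, so after positions 16, 23, 106, 131.
Linear molecule, 4 cuts → 5 fragments:
  1–16 → 16 bp
  17–23 → 7 bp
  24–106 → 83 bp
  107–131 → 25 bp
  132–142 → 11 bp
Sorted largest to smallest: 83, 25, 16, 11, 7 bp.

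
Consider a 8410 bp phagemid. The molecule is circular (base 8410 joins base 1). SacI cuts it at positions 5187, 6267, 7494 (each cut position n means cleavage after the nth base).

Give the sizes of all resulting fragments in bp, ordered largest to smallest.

6103, 1227, 1080 bp

Circular molecule, 3 cuts → 3 fragments:
  6267 − 5187 = 1080 bp
  7494 − 6267 = 1227 bp
  wrap: 8410 − 7494 + 5187 = 6103 bp
Sorted largest to smallest: 6103, 1227, 1080 bp.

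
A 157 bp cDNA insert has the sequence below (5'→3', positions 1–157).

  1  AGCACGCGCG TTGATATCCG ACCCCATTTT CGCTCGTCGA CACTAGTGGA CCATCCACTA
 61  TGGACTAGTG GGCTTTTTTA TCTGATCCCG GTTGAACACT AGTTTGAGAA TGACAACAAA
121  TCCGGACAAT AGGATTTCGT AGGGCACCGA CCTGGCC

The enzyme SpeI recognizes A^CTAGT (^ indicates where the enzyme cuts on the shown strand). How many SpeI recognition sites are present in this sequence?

3

ACTAGT occurs starting at positions 42, 64, 98.
SpeI cuts at 3 sites.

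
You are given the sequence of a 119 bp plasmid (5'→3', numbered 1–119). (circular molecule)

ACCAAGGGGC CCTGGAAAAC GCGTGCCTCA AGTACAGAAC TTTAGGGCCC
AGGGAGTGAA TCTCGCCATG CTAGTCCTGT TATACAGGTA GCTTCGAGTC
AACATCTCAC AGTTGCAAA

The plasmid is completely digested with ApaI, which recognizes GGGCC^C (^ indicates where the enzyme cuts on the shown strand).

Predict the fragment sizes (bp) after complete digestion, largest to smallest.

81, 38 bp

ApaI sites (GGGCCC) start at positions 7, 45.
ApaI cuts after base 5 of each site (before the last base), so after positions 11, 49.
Circular molecule, 2 cuts → 2 fragments:
  12–49 → 38 bp
  50–119 then 1–11 → 70 + 11 = 81 bp
Sorted largest to smallest: 81, 38 bp.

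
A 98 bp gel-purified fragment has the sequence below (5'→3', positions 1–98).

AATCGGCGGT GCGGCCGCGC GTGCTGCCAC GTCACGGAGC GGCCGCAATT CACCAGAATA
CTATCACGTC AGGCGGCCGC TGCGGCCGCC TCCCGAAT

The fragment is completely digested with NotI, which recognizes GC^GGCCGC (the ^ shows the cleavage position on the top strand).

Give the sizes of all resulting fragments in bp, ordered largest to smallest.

NotI sites (GCGGCCGC) start at positions 11, 39, 73, 82.
NotI cuts after base 2 of each site, so after positions 12, 40, 74, 83.
Linear molecule, 4 cuts → 5 fragments:
  1–12 → 12 bp
  13–40 → 28 bp
  41–74 → 34 bp
  75–83 → 9 bp
  84–98 → 15 bp
Sorted largest to smallest: 34, 28, 15, 12, 9 bp.

34, 28, 15, 12, 9 bp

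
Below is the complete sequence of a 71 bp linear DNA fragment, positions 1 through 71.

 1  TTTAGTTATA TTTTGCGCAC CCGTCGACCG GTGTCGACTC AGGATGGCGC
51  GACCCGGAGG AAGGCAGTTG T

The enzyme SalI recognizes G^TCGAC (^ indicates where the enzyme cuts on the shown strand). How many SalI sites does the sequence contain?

2

GTCGAC occurs starting at positions 23, 33.
SalI cuts at 2 sites.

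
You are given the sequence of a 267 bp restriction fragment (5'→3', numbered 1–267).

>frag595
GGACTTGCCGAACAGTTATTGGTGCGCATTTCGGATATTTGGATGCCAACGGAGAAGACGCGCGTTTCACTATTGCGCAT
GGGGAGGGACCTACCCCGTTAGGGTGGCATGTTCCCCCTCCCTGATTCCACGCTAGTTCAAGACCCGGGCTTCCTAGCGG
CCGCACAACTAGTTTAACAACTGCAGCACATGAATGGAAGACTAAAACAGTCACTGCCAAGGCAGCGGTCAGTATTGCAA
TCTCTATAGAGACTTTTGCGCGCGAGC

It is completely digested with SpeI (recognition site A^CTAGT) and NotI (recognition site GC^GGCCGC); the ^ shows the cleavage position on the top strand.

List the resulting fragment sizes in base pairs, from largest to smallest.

158, 99, 10 bp

The SpeI site (ACTAGT) starts at position 168.
SpeI cuts after the first base of each site, so after position 168.
The NotI site (GCGGCCGC) starts at position 157.
NotI cuts after base 2 of each site, so after position 158.
Combined cut positions: 158, 168.
Linear molecule, 2 cuts → 3 fragments:
  1–158 → 158 bp
  159–168 → 10 bp
  169–267 → 99 bp
Sorted largest to smallest: 158, 99, 10 bp.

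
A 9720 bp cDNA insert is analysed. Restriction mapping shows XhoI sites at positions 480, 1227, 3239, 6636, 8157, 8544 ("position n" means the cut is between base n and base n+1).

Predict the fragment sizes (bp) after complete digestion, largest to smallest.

3397, 2012, 1521, 1176, 747, 480, 387 bp

Linear molecule, 6 cuts → 7 fragments:
  480 − 0 = 480 bp
  1227 − 480 = 747 bp
  3239 − 1227 = 2012 bp
  6636 − 3239 = 3397 bp
  8157 − 6636 = 1521 bp
  8544 − 8157 = 387 bp
  9720 − 8544 = 1176 bp
Sorted largest to smallest: 3397, 2012, 1521, 1176, 747, 480, 387 bp.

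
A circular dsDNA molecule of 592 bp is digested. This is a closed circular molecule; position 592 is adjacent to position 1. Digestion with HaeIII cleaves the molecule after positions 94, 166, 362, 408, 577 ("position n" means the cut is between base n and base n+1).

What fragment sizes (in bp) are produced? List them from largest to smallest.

Circular molecule, 5 cuts → 5 fragments:
  166 − 94 = 72 bp
  362 − 166 = 196 bp
  408 − 362 = 46 bp
  577 − 408 = 169 bp
  wrap: 592 − 577 + 94 = 109 bp
Sorted largest to smallest: 196, 169, 109, 72, 46 bp.

196, 169, 109, 72, 46 bp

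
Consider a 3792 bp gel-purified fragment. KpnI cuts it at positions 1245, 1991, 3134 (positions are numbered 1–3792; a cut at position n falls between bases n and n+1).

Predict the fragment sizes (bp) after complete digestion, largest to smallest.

Linear molecule, 3 cuts → 4 fragments:
  1245 − 0 = 1245 bp
  1991 − 1245 = 746 bp
  3134 − 1991 = 1143 bp
  3792 − 3134 = 658 bp
Sorted largest to smallest: 1245, 1143, 746, 658 bp.

1245, 1143, 746, 658 bp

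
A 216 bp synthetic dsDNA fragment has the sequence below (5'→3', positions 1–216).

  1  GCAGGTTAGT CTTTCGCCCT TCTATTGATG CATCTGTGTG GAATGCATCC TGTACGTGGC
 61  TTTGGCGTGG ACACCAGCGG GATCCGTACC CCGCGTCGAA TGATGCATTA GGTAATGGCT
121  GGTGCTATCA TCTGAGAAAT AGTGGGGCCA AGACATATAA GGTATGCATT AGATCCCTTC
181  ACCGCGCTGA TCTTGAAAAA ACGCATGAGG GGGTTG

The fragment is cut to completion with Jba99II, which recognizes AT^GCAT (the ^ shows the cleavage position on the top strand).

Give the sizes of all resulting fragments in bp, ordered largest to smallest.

Jba99II sites (ATGCAT) start at positions 28, 43, 103, 164.
Jba99II cuts after base 2 of each site, so after positions 29, 44, 104, 165.
Linear molecule, 4 cuts → 5 fragments:
  1–29 → 29 bp
  30–44 → 15 bp
  45–104 → 60 bp
  105–165 → 61 bp
  166–216 → 51 bp
Sorted largest to smallest: 61, 60, 51, 29, 15 bp.

61, 60, 51, 29, 15 bp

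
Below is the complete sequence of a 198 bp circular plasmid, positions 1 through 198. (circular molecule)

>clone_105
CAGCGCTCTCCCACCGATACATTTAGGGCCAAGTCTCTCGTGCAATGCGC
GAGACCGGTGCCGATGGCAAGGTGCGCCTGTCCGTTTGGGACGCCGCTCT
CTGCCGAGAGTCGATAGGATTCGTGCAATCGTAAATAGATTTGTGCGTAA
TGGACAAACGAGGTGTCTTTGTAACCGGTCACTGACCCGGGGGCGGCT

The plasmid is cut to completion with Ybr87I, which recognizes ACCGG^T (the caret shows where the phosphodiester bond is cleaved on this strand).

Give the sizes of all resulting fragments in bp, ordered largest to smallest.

Ybr87I sites (ACCGGT) start at positions 54, 174.
Ybr87I cuts after base 5 of each site (before the last base), so after positions 58, 178.
Circular molecule, 2 cuts → 2 fragments:
  59–178 → 120 bp
  179–198 then 1–58 → 20 + 58 = 78 bp
Sorted largest to smallest: 120, 78 bp.

120, 78 bp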